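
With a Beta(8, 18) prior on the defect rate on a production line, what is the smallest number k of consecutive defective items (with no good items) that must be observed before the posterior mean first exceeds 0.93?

After k defective items and 0 good items the posterior is Beta(8+k, 18), with mean (8+k)/(8+18+k).
Set (8+k)/(26+k) > 0.93 and solve: k > (0.93·26 − 8)/(1 − 0.93) = 231.143.
The smallest integer exceeding 231.143 is 232, and checking k=232: (240)/(258) = 0.9302 > 0.93.

k = 232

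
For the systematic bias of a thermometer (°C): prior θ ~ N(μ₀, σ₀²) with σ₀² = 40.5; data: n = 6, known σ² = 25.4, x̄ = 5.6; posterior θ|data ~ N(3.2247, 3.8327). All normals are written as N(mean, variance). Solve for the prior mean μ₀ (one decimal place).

With known observation variance, the Normal–Normal posterior has precision τ_n = τ₀ + n/σ² and mean μ_n = (τ₀μ₀ + (n/σ²)x̄)/τ_n.
Here τ₀ = 1/40.5 = 0.024691 and τ_data = 6/25.4 = 0.236220, so τ_n = 0.260911.
Rearranging for μ₀: μ₀ = (μ_n·τ_n − τ_data·x̄)/τ₀ = (3.2247·0.260911 − 0.236220·5.6) / 0.024691 = -0.481472/0.024691 ≈ -19.5.

μ₀ = -19.5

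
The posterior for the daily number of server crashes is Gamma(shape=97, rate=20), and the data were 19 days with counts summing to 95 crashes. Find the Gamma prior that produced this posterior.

Gamma(shape=2, rate=1)

Gamma–Poisson conjugacy: posterior shape = α + Σxᵢ, posterior rate = β + n.
So α = 97 − 95 = 2 and β = 20 − 19 = 1.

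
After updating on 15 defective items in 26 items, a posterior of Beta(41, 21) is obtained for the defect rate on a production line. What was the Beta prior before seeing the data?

Beta is conjugate to the binomial likelihood: posterior = Beta(a+s, b+f).
So a = 41 − 15 = 26 and b = 21 − 11 = 10.

Beta(26, 10)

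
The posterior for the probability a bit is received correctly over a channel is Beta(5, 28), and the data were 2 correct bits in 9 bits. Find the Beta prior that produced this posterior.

Under Beta–binomial conjugacy the posterior parameters are (a+s, b+f).
So a = 5 − 2 = 3 and b = 28 − 7 = 21.

Beta(3, 21)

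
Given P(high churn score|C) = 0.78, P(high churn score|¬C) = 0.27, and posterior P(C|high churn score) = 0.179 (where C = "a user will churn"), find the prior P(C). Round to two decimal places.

Bayes' rule in odds form gives O(C|E) = O(C)·[P(E|C)/P(E|¬C)], hence O(C) = O(C|E)/LR.
Posterior odds = 0.179/(1−0.179) = 0.2180. LR = 0.78/0.27 = 2.8889.
Prior odds = 0.2180/2.8889 = 0.0755, so P(C) = 0.0755/(1+0.0755) ≈ 0.07.

P(C) = 0.07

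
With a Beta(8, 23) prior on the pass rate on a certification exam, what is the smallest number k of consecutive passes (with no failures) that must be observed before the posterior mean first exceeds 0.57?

After k passes and 0 failures the posterior is Beta(8+k, 23), with mean (8+k)/(8+23+k).
Set (8+k)/(31+k) > 0.57 and solve: k > (0.57·31 − 8)/(1 − 0.57) = 22.488.
The smallest integer exceeding 22.488 is 23.

k = 23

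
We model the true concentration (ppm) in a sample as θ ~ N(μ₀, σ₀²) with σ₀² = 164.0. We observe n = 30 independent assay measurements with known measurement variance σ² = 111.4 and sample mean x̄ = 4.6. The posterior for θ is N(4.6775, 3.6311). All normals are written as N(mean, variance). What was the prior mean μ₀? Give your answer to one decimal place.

μ₀ = 8.1

With known observation variance, the Normal–Normal posterior has precision τ_n = τ₀ + n/σ² and mean μ_n = (τ₀μ₀ + (n/σ²)x̄)/τ_n.
Here τ₀ = 1/164.0 = 0.006098 and τ_data = 30/111.4 = 0.269300, so τ_n = 0.275398.
Rearranging for μ₀: μ₀ = (μ_n·τ_n − τ_data·x̄)/τ₀ = (4.6775·0.275398 − 0.269300·4.6) / 0.006098 = 0.049394/0.006098 ≈ 8.1.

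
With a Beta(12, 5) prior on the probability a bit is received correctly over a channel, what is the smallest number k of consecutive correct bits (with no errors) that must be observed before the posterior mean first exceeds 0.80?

After k correct bits and 0 errors the posterior is Beta(12+k, 5), with mean (12+k)/(12+5+k).
Set (12+k)/(17+k) > 0.80 and solve: k > (0.80·17 − 12)/(1 − 0.80) = 8.000.
The smallest integer exceeding 8.000 is 9.

k = 9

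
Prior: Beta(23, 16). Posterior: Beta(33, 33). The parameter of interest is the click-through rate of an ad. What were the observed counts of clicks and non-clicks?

Under Beta–binomial conjugacy the posterior parameters are (α+s, β+f).
So s = 33 − 23 = 10 and f = 33 − 16 = 17.

10 clicks and 17 non-clicks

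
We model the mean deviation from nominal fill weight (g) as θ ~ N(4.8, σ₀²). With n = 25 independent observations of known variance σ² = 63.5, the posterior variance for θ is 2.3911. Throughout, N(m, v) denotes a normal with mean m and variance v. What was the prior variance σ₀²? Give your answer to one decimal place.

σ₀² = 40.8

Posterior precision equals prior precision plus data precision: 1/σ_n² = 1/σ₀² + n/σ².
So 1/σ₀² = 1/2.3911 − 25/63.5 = 0.418218 − 0.393701 = 0.024517.
Hence σ₀² = 1/0.024517 ≈ 40.8.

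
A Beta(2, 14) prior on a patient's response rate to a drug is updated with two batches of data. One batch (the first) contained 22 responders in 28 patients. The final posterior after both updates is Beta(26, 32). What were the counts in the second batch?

2 responders and 12 non-responders

Sequential conjugate updates are equivalent to a single update on the pooled data, so total successes = posterior α − prior α and total failures = posterior β − prior β.
Total across both batches: 26−2=24 responders, 32−14=18 non-responders.
Subtract the first batch: 24−22=2 responders and 18−6=12 non-responders.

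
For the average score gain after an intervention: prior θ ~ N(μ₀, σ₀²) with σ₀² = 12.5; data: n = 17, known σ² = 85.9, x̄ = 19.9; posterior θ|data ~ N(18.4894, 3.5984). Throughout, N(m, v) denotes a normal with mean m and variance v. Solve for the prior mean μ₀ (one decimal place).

μ₀ = 15.0

The posterior mean is a precision-weighted average: μ_n = (τ₀μ₀ + τ_data·x̄)/(τ₀+τ_data), with τ₀=1/σ₀² and τ_data=n/σ².
Here τ₀ = 1/12.5 = 0.080000 and τ_data = 17/85.9 = 0.197905, so τ_n = 0.277905.
Rearranging for μ₀: μ₀ = (μ_n·τ_n − τ_data·x̄)/τ₀ = (18.4894·0.277905 − 0.197905·19.9) / 0.080000 = 1.199987/0.080000 ≈ 15.0.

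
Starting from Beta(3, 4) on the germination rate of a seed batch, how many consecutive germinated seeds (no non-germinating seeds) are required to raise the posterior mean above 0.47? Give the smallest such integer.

k = 1

After k germinated seeds and 0 non-germinating seeds the posterior is Beta(3+k, 4), with mean (3+k)/(3+4+k).
Set (3+k)/(7+k) > 0.47 and solve: k > (0.47·7 − 3)/(1 − 0.47) = 0.547.
The smallest integer exceeding 0.547 is 1.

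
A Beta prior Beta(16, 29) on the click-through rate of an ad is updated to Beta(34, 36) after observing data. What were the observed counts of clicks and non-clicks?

18 clicks and 7 non-clicks

A Beta(a, b) prior with s successes and f failures in binomial data gives a Beta(a+s, b+f) posterior.
So s = 34 − 16 = 18 and f = 36 − 29 = 7.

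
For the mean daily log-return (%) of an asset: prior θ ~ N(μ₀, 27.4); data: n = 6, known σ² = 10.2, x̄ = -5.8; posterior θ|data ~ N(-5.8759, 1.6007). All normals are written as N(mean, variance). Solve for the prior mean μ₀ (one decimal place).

μ₀ = -7.1

The posterior mean is a precision-weighted average: μ_n = (τ₀μ₀ + τ_data·x̄)/(τ₀+τ_data), with τ₀=1/σ₀² and τ_data=n/σ².
Here τ₀ = 1/27.4 = 0.036496 and τ_data = 6/10.2 = 0.588235, so τ_n = 0.624731.
Rearranging for μ₀: μ₀ = (μ_n·τ_n − τ_data·x̄)/τ₀ = (-5.8759·0.624731 − 0.588235·-5.8) / 0.036496 = -0.259094/0.036496 ≈ -7.1.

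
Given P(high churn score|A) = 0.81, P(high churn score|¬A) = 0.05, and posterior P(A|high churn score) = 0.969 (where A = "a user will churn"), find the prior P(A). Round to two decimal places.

Bayes' rule in odds form gives O(A|E) = O(A)·[P(E|A)/P(E|¬A)], hence O(A) = O(A|E)/LR.
Posterior odds = 0.969/(1−0.969) = 31.2581. LR = 0.81/0.05 = 16.2000.
Prior odds = 31.2581/16.2000 = 1.9295, so P(A) = 1.9295/(1+1.9295) ≈ 0.66.

P(A) = 0.66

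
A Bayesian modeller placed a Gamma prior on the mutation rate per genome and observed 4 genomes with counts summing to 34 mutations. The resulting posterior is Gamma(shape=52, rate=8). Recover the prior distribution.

Gamma(shape=18, rate=4)

A Gamma(α, β) prior (rate parametrization) on a Poisson rate with n observations summing to S gives posterior Gamma(α+S, β+n).
So α = 52 − 34 = 18 and β = 8 − 4 = 4.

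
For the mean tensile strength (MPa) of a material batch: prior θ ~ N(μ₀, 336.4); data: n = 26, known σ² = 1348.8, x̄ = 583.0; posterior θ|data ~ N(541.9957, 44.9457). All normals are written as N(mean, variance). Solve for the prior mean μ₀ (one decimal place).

μ₀ = 276.1

With known observation variance, the Normal–Normal posterior has precision τ_n = τ₀ + n/σ² and mean μ_n = (τ₀μ₀ + (n/σ²)x̄)/τ_n.
Here τ₀ = 1/336.4 = 0.002973 and τ_data = 26/1348.8 = 0.019276, so τ_n = 0.022249.
Rearranging for μ₀: μ₀ = (μ_n·τ_n − τ_data·x̄)/τ₀ = (541.9957·0.022249 − 0.019276·583.0) / 0.002973 = 0.820954/0.002973 ≈ 276.1.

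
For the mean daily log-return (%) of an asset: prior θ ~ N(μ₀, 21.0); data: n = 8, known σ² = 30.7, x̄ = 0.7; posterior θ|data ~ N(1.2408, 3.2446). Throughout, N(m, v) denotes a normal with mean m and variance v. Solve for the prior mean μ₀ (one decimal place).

μ₀ = 4.2

The posterior mean is a precision-weighted average: μ_n = (τ₀μ₀ + τ_data·x̄)/(τ₀+τ_data), with τ₀=1/σ₀² and τ_data=n/σ².
Here τ₀ = 1/21.0 = 0.047619 and τ_data = 8/30.7 = 0.260586, so τ_n = 0.308205.
Rearranging for μ₀: μ₀ = (μ_n·τ_n − τ_data·x̄)/τ₀ = (1.2408·0.308205 − 0.260586·0.7) / 0.047619 = 0.200011/0.047619 ≈ 4.2.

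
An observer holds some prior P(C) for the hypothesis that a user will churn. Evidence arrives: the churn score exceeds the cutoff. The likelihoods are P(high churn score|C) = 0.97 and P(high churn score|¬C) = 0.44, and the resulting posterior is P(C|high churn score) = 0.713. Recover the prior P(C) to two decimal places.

P(C) = 0.53

Bayes' rule in odds form gives O(C|E) = O(C)·[P(E|C)/P(E|¬C)], hence O(C) = O(C|E)/LR.
Posterior odds = 0.713/(1−0.713) = 2.4843. LR = 0.97/0.44 = 2.2045.
Prior odds = 2.4843/2.2045 = 1.1269, so P(C) = 1.1269/(1+1.1269) ≈ 0.53.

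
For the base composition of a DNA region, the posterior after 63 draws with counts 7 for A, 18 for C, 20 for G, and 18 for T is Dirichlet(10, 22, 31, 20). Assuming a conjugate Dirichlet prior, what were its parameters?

Dirichlet(3, 4, 11, 2)

For a Dirichlet(α) prior with multinomial counts c, the posterior is Dirichlet(α + c) componentwise.
Subtract each count from the matching posterior parameter: 10−7=3, 22−18=4, 31−20=11, 20−18=2.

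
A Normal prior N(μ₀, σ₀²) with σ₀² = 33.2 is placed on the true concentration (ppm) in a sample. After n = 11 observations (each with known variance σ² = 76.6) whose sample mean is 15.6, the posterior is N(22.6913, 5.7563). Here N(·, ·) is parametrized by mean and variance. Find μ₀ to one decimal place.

μ₀ = 56.5

The posterior mean is a precision-weighted average: μ_n = (τ₀μ₀ + τ_data·x̄)/(τ₀+τ_data), with τ₀=1/σ₀² and τ_data=n/σ².
Here τ₀ = 1/33.2 = 0.030120 and τ_data = 11/76.6 = 0.143603, so τ_n = 0.173723.
Rearranging for μ₀: μ₀ = (μ_n·τ_n − τ_data·x̄)/τ₀ = (22.6913·0.173723 − 0.143603·15.6) / 0.030120 = 1.701794/0.030120 ≈ 56.5.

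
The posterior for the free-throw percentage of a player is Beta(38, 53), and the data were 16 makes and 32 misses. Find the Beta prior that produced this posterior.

A Beta(α, β) prior with s successes and f failures in binomial data gives a Beta(α+s, β+f) posterior.
So α = 38 − 16 = 22 and β = 53 − 32 = 21.

Beta(22, 21)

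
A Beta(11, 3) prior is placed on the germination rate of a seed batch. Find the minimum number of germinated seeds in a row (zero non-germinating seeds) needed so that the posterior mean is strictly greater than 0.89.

After k germinated seeds and 0 non-germinating seeds the posterior is Beta(11+k, 3), with mean (11+k)/(11+3+k).
Set (11+k)/(14+k) > 0.89 and solve: k > (0.89·14 − 11)/(1 − 0.89) = 13.273.
The smallest integer exceeding 13.273 is 14.

k = 14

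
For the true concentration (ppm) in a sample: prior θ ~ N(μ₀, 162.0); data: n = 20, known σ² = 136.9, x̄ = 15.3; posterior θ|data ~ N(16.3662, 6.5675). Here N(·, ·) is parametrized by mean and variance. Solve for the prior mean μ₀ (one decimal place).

The posterior mean is a precision-weighted average: μ_n = (τ₀μ₀ + τ_data·x̄)/(τ₀+τ_data), with τ₀=1/σ₀² and τ_data=n/σ².
Here τ₀ = 1/162.0 = 0.006173 and τ_data = 20/136.9 = 0.146092, so τ_n = 0.152265.
Rearranging for μ₀: μ₀ = (μ_n·τ_n − τ_data·x̄)/τ₀ = (16.3662·0.152265 − 0.146092·15.3) / 0.006173 = 0.256792/0.006173 ≈ 41.6.

μ₀ = 41.6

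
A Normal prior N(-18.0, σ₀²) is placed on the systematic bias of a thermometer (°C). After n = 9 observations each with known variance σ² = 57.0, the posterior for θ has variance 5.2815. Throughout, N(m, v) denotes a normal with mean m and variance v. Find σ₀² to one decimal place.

σ₀² = 31.8

Posterior precision equals prior precision plus data precision: 1/σ_n² = 1/σ₀² + n/σ².
So 1/σ₀² = 1/5.2815 − 9/57.0 = 0.189340 − 0.157895 = 0.031445.
Hence σ₀² = 1/0.031445 ≈ 31.8.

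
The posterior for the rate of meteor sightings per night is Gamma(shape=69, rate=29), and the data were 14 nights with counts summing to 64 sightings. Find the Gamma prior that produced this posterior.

Gamma–Poisson conjugacy: posterior shape = α + Σxᵢ, posterior rate = β + n.
So α = 69 − 64 = 5 and β = 29 − 14 = 15.

Gamma(shape=5, rate=15)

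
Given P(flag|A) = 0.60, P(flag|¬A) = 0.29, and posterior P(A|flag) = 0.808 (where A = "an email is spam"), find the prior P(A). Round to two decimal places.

In odds form, posterior odds = prior odds × likelihood ratio, so prior odds = posterior odds ÷ LR.
Posterior odds = 0.808/(1−0.808) = 4.2083. LR = 0.60/0.29 = 2.0690.
Prior odds = 4.2083/2.0690 = 2.0340, so P(A) = 2.0340/(1+2.0340) ≈ 0.67.

P(A) = 0.67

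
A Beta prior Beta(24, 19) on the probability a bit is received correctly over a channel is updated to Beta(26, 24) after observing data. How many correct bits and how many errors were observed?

Under Beta–binomial conjugacy the posterior parameters are (a+s, b+f).
So s = 26 − 24 = 2 and f = 24 − 19 = 5.

2 correct bits and 5 errors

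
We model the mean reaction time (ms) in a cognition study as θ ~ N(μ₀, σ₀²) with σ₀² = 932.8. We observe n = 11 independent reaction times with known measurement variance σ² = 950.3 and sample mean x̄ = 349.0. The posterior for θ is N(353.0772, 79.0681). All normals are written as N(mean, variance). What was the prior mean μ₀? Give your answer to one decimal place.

μ₀ = 397.1

The posterior mean is a precision-weighted average: μ_n = (τ₀μ₀ + τ_data·x̄)/(τ₀+τ_data), with τ₀=1/σ₀² and τ_data=n/σ².
Here τ₀ = 1/932.8 = 0.001072 and τ_data = 11/950.3 = 0.011575, so τ_n = 0.012647.
Rearranging for μ₀: μ₀ = (μ_n·τ_n − τ_data·x̄)/τ₀ = (353.0772·0.012647 − 0.011575·349.0) / 0.001072 = 0.425692/0.001072 ≈ 397.1.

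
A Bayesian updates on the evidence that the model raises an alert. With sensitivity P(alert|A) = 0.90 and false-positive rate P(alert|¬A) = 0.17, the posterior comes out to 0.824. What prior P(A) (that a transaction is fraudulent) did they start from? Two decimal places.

P(A) = 0.47

In odds form, posterior odds = prior odds × likelihood ratio, so prior odds = posterior odds ÷ LR.
Posterior odds = 0.824/(1−0.824) = 4.6818. LR = 0.90/0.17 = 5.2941.
Prior odds = 4.6818/5.2941 = 0.8843, so P(A) = 0.8843/(1+0.8843) ≈ 0.47.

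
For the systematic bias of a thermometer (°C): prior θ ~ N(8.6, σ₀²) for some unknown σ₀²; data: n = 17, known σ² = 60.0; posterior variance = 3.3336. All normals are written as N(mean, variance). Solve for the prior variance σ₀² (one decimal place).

Posterior precision equals prior precision plus data precision: 1/σ_n² = 1/σ₀² + n/σ².
So 1/σ₀² = 1/3.3336 − 17/60.0 = 0.299976 − 0.283333 = 0.016643.
Hence σ₀² = 1/0.016643 ≈ 60.1.

σ₀² = 60.1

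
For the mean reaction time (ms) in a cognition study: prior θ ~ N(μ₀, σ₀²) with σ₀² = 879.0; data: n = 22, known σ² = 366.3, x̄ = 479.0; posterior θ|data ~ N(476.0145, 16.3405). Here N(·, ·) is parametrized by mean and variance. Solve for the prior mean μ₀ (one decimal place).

With known observation variance, the Normal–Normal posterior has precision τ_n = τ₀ + n/σ² and mean μ_n = (τ₀μ₀ + (n/σ²)x̄)/τ_n.
Here τ₀ = 1/879.0 = 0.001138 and τ_data = 22/366.3 = 0.060060, so τ_n = 0.061198.
Rearranging for μ₀: μ₀ = (μ_n·τ_n − τ_data·x̄)/τ₀ = (476.0145·0.061198 − 0.060060·479.0) / 0.001138 = 0.362395/0.001138 ≈ 318.4.

μ₀ = 318.4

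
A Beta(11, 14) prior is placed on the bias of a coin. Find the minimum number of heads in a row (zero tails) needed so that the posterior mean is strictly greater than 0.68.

After k heads and 0 tails the posterior is Beta(11+k, 14), with mean (11+k)/(11+14+k).
Set (11+k)/(25+k) > 0.68 and solve: k > (0.68·25 − 11)/(1 − 0.68) = 18.750.
The smallest integer exceeding 18.750 is 19, and checking k=19: (30)/(44) = 0.6818 > 0.68.

k = 19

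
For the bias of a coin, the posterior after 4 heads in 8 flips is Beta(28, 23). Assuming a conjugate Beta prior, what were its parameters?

Under Beta–binomial conjugacy the posterior parameters are (a+s, b+f).
Subtract the data counts: 28−4=24, 23−4=19.

Beta(24, 19)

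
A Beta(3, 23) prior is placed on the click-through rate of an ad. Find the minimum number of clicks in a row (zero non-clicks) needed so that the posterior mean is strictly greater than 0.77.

After k clicks and 0 non-clicks the posterior is Beta(3+k, 23), with mean (3+k)/(3+23+k).
Set (3+k)/(26+k) > 0.77 and solve: k > (0.77·26 − 3)/(1 − 0.77) = 74.000.
The smallest integer exceeding 74.000 is 75.

k = 75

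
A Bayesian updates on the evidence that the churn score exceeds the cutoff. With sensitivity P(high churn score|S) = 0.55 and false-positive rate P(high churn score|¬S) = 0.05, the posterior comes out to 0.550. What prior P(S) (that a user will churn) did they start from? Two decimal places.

P(S) = 0.10

In odds form, posterior odds = prior odds × likelihood ratio, so prior odds = posterior odds ÷ LR.
Posterior odds = 0.550/(1−0.550) = 1.2222. LR = 0.55/0.05 = 11.0000.
Prior odds = 1.2222/11.0000 = 0.1111, so P(S) = 0.1111/(1+0.1111) ≈ 0.10.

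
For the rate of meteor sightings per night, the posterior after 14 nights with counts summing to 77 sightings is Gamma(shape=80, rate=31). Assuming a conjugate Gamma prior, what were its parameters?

A Gamma(α, β) prior (rate parametrization) on a Poisson rate with n observations summing to S gives posterior Gamma(α+S, β+n).
So α = 80 − 77 = 3 and β = 31 − 14 = 17.

Gamma(shape=3, rate=17)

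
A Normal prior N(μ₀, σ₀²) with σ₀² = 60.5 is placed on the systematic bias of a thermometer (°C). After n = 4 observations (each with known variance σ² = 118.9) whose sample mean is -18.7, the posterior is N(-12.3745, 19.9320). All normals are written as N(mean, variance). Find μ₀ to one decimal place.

μ₀ = 0.5

The posterior mean is a precision-weighted average: μ_n = (τ₀μ₀ + τ_data·x̄)/(τ₀+τ_data), with τ₀=1/σ₀² and τ_data=n/σ².
Here τ₀ = 1/60.5 = 0.016529 and τ_data = 4/118.9 = 0.033642, so τ_n = 0.050171.
Rearranging for μ₀: μ₀ = (μ_n·τ_n − τ_data·x̄)/τ₀ = (-12.3745·0.050171 − 0.033642·-18.7) / 0.016529 = 0.008264/0.016529 ≈ 0.5.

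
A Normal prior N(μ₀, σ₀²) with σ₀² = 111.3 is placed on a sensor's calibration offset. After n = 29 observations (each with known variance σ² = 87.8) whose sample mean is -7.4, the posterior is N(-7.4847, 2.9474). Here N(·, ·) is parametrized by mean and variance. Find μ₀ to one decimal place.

μ₀ = -10.6

With known observation variance, the Normal–Normal posterior has precision τ_n = τ₀ + n/σ² and mean μ_n = (τ₀μ₀ + (n/σ²)x̄)/τ_n.
Here τ₀ = 1/111.3 = 0.008985 and τ_data = 29/87.8 = 0.330296, so τ_n = 0.339281.
Rearranging for μ₀: μ₀ = (μ_n·τ_n − τ_data·x̄)/τ₀ = (-7.4847·0.339281 − 0.330296·-7.4) / 0.008985 = -0.095226/0.008985 ≈ -10.6.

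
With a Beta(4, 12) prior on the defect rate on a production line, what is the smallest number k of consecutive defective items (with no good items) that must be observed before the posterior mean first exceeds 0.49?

After k defective items and 0 good items the posterior is Beta(4+k, 12), with mean (4+k)/(4+12+k).
Set (4+k)/(16+k) > 0.49 and solve: k > (0.49·16 − 4)/(1 − 0.49) = 7.529.
The smallest integer exceeding 7.529 is 8, and checking k=8: (12)/(24) = 0.5000 > 0.49.

k = 8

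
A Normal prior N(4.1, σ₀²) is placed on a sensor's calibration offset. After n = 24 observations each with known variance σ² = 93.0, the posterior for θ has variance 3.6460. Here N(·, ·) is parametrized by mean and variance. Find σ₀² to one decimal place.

Posterior precision equals prior precision plus data precision: 1/σ_n² = 1/σ₀² + n/σ².
So 1/σ₀² = 1/3.6460 − 24/93.0 = 0.274273 − 0.258065 = 0.016208.
Hence σ₀² = 1/0.016208 ≈ 61.7.

σ₀² = 61.7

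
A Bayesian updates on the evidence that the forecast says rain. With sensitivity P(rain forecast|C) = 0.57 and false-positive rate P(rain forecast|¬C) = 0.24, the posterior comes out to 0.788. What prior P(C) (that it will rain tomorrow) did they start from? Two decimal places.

Bayes' rule in odds form gives O(C|E) = O(C)·[P(E|C)/P(E|¬C)], hence O(C) = O(C|E)/LR.
Posterior odds = 0.788/(1−0.788) = 3.7170. LR = 0.57/0.24 = 2.3750.
Prior odds = 3.7170/2.3750 = 1.5651, so P(C) = 1.5651/(1+1.5651) ≈ 0.61.

P(C) = 0.61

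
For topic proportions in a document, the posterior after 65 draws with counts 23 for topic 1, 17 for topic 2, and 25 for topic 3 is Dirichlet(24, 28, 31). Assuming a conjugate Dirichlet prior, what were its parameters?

For a Dirichlet(α) prior with multinomial counts c, the posterior is Dirichlet(α + c) componentwise.
Subtract each count from the matching posterior parameter: 24−23=1, 28−17=11, 31−25=6.

Dirichlet(1, 11, 6)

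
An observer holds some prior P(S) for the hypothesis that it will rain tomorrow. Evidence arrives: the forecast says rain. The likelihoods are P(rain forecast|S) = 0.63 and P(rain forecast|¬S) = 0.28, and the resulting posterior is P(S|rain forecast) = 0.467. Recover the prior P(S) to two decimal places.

Bayes' rule in odds form gives O(S|E) = O(S)·[P(E|S)/P(E|¬S)], hence O(S) = O(S|E)/LR.
Posterior odds = 0.467/(1−0.467) = 0.8762. LR = 0.63/0.28 = 2.2500.
Prior odds = 0.8762/2.2500 = 0.3894, so P(S) = 0.3894/(1+0.3894) ≈ 0.28.

P(S) = 0.28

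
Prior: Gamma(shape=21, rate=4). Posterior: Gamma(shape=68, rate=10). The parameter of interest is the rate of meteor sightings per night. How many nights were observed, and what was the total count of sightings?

n = 6 nights with total 47 sightings

Gamma–Poisson conjugacy: posterior shape = α + Σxᵢ, posterior rate = β + n.
Matching: Σxᵢ = 68 − 21 = 47 and n = 10 − 4 = 6.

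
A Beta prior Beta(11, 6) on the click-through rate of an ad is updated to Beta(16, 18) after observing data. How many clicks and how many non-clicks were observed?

5 clicks and 12 non-clicks

Under Beta–binomial conjugacy the posterior parameters are (α+s, β+f).
So s = 16 − 11 = 5 and f = 18 − 6 = 12.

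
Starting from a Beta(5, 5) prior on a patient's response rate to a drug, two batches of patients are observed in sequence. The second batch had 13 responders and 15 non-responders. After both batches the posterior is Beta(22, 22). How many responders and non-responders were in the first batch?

4 responders and 2 non-responders

Sequential conjugate updates are equivalent to a single update on the pooled data, so total successes = posterior α − prior α and total failures = posterior β − prior β.
Total across both batches: 22−5=17 responders, 22−5=17 non-responders.
Subtract the second batch: 17−13=4 responders and 17−15=2 non-responders.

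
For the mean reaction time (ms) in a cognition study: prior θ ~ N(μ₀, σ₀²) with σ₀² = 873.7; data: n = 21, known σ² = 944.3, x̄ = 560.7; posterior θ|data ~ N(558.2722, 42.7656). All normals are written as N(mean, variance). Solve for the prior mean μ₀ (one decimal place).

μ₀ = 511.1

The posterior mean is a precision-weighted average: μ_n = (τ₀μ₀ + τ_data·x̄)/(τ₀+τ_data), with τ₀=1/σ₀² and τ_data=n/σ².
Here τ₀ = 1/873.7 = 0.001145 and τ_data = 21/944.3 = 0.022239, so τ_n = 0.023384.
Rearranging for μ₀: μ₀ = (μ_n·τ_n − τ_data·x̄)/τ₀ = (558.2722·0.023384 − 0.022239·560.7) / 0.001145 = 0.585230/0.001145 ≈ 511.1.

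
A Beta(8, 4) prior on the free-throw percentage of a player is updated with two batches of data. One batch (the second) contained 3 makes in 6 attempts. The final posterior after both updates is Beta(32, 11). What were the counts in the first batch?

21 makes and 4 misses

Because Beta–binomial updating is additive in the counts, the combined data contributed (α_post−α_prior, β_post−β_prior) successes and failures.
Total across both batches: 32−8=24 makes, 11−4=7 misses.
Subtract the second batch: 24−3=21 makes and 7−3=4 misses.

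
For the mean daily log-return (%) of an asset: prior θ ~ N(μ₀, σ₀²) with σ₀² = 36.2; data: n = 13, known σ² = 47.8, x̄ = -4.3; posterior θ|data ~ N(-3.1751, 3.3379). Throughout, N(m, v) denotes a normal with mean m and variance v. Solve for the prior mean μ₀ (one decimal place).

With known observation variance, the Normal–Normal posterior has precision τ_n = τ₀ + n/σ² and mean μ_n = (τ₀μ₀ + (n/σ²)x̄)/τ_n.
Here τ₀ = 1/36.2 = 0.027624 and τ_data = 13/47.8 = 0.271967, so τ_n = 0.299591.
Rearranging for μ₀: μ₀ = (μ_n·τ_n − τ_data·x̄)/τ₀ = (-3.1751·0.299591 − 0.271967·-4.3) / 0.027624 = 0.218227/0.027624 ≈ 7.9.

μ₀ = 7.9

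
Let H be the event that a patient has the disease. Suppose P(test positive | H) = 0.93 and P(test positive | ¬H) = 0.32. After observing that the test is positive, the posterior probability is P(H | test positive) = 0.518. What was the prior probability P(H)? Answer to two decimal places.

In odds form, posterior odds = prior odds × likelihood ratio, so prior odds = posterior odds ÷ LR.
Posterior odds = 0.518/(1−0.518) = 1.0747. LR = 0.93/0.32 = 2.9062.
Prior odds = 1.0747/2.9062 = 0.3698, so P(H) = 0.3698/(1+0.3698) ≈ 0.27.

P(H) = 0.27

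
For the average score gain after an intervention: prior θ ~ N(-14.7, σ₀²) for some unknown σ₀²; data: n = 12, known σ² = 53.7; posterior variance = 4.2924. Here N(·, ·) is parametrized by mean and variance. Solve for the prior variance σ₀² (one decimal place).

For the Normal–Normal model with known σ², precisions add: τ_n = τ₀ + n/σ².
So 1/σ₀² = 1/4.2924 − 12/53.7 = 0.232970 − 0.223464 = 0.009506.
Hence σ₀² = 1/0.009506 ≈ 105.2.

σ₀² = 105.2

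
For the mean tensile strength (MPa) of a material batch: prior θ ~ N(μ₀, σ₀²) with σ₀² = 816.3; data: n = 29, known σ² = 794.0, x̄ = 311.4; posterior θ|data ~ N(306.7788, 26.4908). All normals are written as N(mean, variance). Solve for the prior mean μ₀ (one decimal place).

μ₀ = 169.0

The posterior mean is a precision-weighted average: μ_n = (τ₀μ₀ + τ_data·x̄)/(τ₀+τ_data), with τ₀=1/σ₀² and τ_data=n/σ².
Here τ₀ = 1/816.3 = 0.001225 and τ_data = 29/794.0 = 0.036524, so τ_n = 0.037749.
Rearranging for μ₀: μ₀ = (μ_n·τ_n − τ_data·x̄)/τ₀ = (306.7788·0.037749 − 0.036524·311.4) / 0.001225 = 0.207019/0.001225 ≈ 169.0.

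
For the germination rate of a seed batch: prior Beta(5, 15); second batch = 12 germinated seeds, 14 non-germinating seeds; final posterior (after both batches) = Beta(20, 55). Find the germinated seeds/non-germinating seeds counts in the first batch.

3 germinated seeds and 26 non-germinating seeds

Because Beta–binomial updating is additive in the counts, the combined data contributed (α_post−α_prior, β_post−β_prior) successes and failures.
Total across both batches: 20−5=15 germinated seeds, 55−15=40 non-germinating seeds.
Subtract the second batch: 15−12=3 germinated seeds and 40−14=26 non-germinating seeds.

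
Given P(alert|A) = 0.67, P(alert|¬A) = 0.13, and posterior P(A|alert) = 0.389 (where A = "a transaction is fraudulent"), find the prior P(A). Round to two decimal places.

Bayes' rule in odds form gives O(A|E) = O(A)·[P(E|A)/P(E|¬A)], hence O(A) = O(A|E)/LR.
Posterior odds = 0.389/(1−0.389) = 0.6367. LR = 0.67/0.13 = 5.1538.
Prior odds = 0.6367/5.1538 = 0.1235, so P(A) = 0.1235/(1+0.1235) ≈ 0.11.

P(A) = 0.11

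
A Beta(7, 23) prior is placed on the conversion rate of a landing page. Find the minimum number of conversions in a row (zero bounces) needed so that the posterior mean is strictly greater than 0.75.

After k conversions and 0 bounces the posterior is Beta(7+k, 23), with mean (7+k)/(7+23+k).
Set (7+k)/(30+k) > 0.75 and solve: k > (0.75·30 − 7)/(1 − 0.75) = 62.000.
The smallest integer exceeding 62.000 is 63.

k = 63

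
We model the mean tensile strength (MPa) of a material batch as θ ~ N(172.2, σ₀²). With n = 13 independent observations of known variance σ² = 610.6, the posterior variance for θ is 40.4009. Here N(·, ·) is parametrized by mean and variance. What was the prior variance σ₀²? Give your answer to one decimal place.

σ₀² = 288.9

For the Normal–Normal model with known σ², precisions add: τ_n = τ₀ + n/σ².
So 1/σ₀² = 1/40.4009 − 13/610.6 = 0.024752 − 0.021291 = 0.003461.
Hence σ₀² = 1/0.003461 ≈ 288.9.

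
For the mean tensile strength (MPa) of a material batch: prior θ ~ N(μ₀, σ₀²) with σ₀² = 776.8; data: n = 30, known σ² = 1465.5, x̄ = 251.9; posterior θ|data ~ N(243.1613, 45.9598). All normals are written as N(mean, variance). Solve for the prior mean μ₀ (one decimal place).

μ₀ = 104.2

The posterior mean is a precision-weighted average: μ_n = (τ₀μ₀ + τ_data·x̄)/(τ₀+τ_data), with τ₀=1/σ₀² and τ_data=n/σ².
Here τ₀ = 1/776.8 = 0.001287 and τ_data = 30/1465.5 = 0.020471, so τ_n = 0.021758.
Rearranging for μ₀: μ₀ = (μ_n·τ_n − τ_data·x̄)/τ₀ = (243.1613·0.021758 − 0.020471·251.9) / 0.001287 = 0.134059/0.001287 ≈ 104.2.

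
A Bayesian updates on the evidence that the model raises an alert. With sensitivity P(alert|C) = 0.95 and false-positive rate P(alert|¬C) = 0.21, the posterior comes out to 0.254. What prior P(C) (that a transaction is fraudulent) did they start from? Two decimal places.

In odds form, posterior odds = prior odds × likelihood ratio, so prior odds = posterior odds ÷ LR.
Posterior odds = 0.254/(1−0.254) = 0.3405. LR = 0.95/0.21 = 4.5238.
Prior odds = 0.3405/4.5238 = 0.0753, so P(C) = 0.0753/(1+0.0753) ≈ 0.07.

P(C) = 0.07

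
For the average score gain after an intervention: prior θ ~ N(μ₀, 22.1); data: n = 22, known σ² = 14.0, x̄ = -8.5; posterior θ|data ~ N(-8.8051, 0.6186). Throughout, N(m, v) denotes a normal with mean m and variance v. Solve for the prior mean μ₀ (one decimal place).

μ₀ = -19.4

The posterior mean is a precision-weighted average: μ_n = (τ₀μ₀ + τ_data·x̄)/(τ₀+τ_data), with τ₀=1/σ₀² and τ_data=n/σ².
Here τ₀ = 1/22.1 = 0.045249 and τ_data = 22/14.0 = 1.571429, so τ_n = 1.616678.
Rearranging for μ₀: μ₀ = (μ_n·τ_n − τ_data·x̄)/τ₀ = (-8.8051·1.616678 − 1.571429·-8.5) / 0.045249 = -0.877865/0.045249 ≈ -19.4.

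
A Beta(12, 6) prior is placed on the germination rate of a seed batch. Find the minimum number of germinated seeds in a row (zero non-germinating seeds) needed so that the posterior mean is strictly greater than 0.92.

k = 58

After k germinated seeds and 0 non-germinating seeds the posterior is Beta(12+k, 6), with mean (12+k)/(12+6+k).
Set (12+k)/(18+k) > 0.92 and solve: k > (0.92·18 − 12)/(1 − 0.92) = 57.000.
The smallest integer exceeding 57.000 is 58.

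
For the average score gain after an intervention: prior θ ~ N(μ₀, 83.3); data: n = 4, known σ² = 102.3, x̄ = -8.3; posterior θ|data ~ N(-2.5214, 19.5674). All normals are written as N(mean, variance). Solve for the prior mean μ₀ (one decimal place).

The posterior mean is a precision-weighted average: μ_n = (τ₀μ₀ + τ_data·x̄)/(τ₀+τ_data), with τ₀=1/σ₀² and τ_data=n/σ².
Here τ₀ = 1/83.3 = 0.012005 and τ_data = 4/102.3 = 0.039101, so τ_n = 0.051106.
Rearranging for μ₀: μ₀ = (μ_n·τ_n − τ_data·x̄)/τ₀ = (-2.5214·0.051106 − 0.039101·-8.3) / 0.012005 = 0.195680/0.012005 ≈ 16.3.

μ₀ = 16.3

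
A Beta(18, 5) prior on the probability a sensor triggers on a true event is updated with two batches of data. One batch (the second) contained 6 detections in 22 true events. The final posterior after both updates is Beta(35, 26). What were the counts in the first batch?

Because Beta–binomial updating is additive in the counts, the combined data contributed (α_post−α_prior, β_post−β_prior) successes and failures.
Total across both batches: 35−18=17 detections, 26−5=21 misses.
Subtract the second batch: 17−6=11 detections and 21−16=5 misses.

11 detections and 5 misses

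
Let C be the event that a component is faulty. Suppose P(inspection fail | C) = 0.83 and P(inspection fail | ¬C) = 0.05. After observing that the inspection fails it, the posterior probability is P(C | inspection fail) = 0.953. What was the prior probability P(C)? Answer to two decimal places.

P(C) = 0.55

In odds form, posterior odds = prior odds × likelihood ratio, so prior odds = posterior odds ÷ LR.
Posterior odds = 0.953/(1−0.953) = 20.2766. LR = 0.83/0.05 = 16.6000.
Prior odds = 20.2766/16.6000 = 1.2215, so P(C) = 1.2215/(1+1.2215) ≈ 0.55.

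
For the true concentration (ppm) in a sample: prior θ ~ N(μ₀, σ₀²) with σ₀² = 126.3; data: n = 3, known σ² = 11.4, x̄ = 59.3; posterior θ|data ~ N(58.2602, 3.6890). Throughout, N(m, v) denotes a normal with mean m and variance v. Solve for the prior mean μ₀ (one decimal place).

μ₀ = 23.7

With known observation variance, the Normal–Normal posterior has precision τ_n = τ₀ + n/σ² and mean μ_n = (τ₀μ₀ + (n/σ²)x̄)/τ_n.
Here τ₀ = 1/126.3 = 0.007918 and τ_data = 3/11.4 = 0.263158, so τ_n = 0.271076.
Rearranging for μ₀: μ₀ = (μ_n·τ_n − τ_data·x̄)/τ₀ = (58.2602·0.271076 − 0.263158·59.3) / 0.007918 = 0.187673/0.007918 ≈ 23.7.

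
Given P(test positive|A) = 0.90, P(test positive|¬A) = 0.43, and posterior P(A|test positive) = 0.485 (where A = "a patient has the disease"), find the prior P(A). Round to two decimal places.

In odds form, posterior odds = prior odds × likelihood ratio, so prior odds = posterior odds ÷ LR.
Posterior odds = 0.485/(1−0.485) = 0.9417. LR = 0.90/0.43 = 2.0930.
Prior odds = 0.9417/2.0930 = 0.4499, so P(A) = 0.4499/(1+0.4499) ≈ 0.31.

P(A) = 0.31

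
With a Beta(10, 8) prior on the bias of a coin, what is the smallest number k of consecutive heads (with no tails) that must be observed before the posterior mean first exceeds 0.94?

k = 116

After k heads and 0 tails the posterior is Beta(10+k, 8), with mean (10+k)/(10+8+k).
Set (10+k)/(18+k) > 0.94 and solve: k > (0.94·18 − 10)/(1 − 0.94) = 115.333.
The smallest integer exceeding 115.333 is 116.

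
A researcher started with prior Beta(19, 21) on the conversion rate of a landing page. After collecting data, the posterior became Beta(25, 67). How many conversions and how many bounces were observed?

6 conversions and 46 bounces

Beta is conjugate to the binomial likelihood: posterior = Beta(a+s, b+f).
Match parameters: s=25−19=6, f=67−21=46.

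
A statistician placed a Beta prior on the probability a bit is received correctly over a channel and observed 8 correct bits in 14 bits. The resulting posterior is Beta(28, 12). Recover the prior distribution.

Under Beta–binomial conjugacy the posterior parameters are (a+s, b+f).
So a = 28 − 8 = 20 and b = 12 − 6 = 6.

Beta(20, 6)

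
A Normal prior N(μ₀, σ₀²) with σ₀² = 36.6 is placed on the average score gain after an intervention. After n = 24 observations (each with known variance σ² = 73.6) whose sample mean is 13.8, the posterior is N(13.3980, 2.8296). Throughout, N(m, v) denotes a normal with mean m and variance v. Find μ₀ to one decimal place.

With known observation variance, the Normal–Normal posterior has precision τ_n = τ₀ + n/σ² and mean μ_n = (τ₀μ₀ + (n/σ²)x̄)/τ_n.
Here τ₀ = 1/36.6 = 0.027322 and τ_data = 24/73.6 = 0.326087, so τ_n = 0.353409.
Rearranging for μ₀: μ₀ = (μ_n·τ_n − τ_data·x̄)/τ₀ = (13.3980·0.353409 − 0.326087·13.8) / 0.027322 = 0.234973/0.027322 ≈ 8.6.

μ₀ = 8.6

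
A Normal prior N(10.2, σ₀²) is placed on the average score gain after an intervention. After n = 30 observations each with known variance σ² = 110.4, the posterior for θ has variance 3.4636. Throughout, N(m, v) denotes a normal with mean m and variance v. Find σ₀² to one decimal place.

Posterior precision equals prior precision plus data precision: 1/σ_n² = 1/σ₀² + n/σ².
So 1/σ₀² = 1/3.4636 − 30/110.4 = 0.288717 − 0.271739 = 0.016978.
Hence σ₀² = 1/0.016978 ≈ 58.9.

σ₀² = 58.9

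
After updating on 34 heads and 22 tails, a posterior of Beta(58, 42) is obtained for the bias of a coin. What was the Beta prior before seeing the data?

Beta(24, 20)

A Beta(α, β) prior with s successes and f failures in binomial data gives a Beta(α+s, β+f) posterior.
So α = 58 − 34 = 24 and β = 42 − 22 = 20.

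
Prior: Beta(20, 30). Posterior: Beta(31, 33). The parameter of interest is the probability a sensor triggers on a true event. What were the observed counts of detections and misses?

11 detections and 3 misses

Under Beta–binomial conjugacy the posterior parameters are (α+s, β+f).
So s = 31 − 20 = 11 and f = 33 − 30 = 3.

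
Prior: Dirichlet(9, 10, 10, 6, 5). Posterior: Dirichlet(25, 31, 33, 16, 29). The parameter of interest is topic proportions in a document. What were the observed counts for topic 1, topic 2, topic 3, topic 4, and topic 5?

counts (16, 21, 23, 10, 24)

For a Dirichlet(α) prior with multinomial counts c, the posterior is Dirichlet(α + c) componentwise.
Counts are posterior − prior componentwise: 25−9=16, 31−10=21, 33−10=23, 16−6=10, 29−5=24.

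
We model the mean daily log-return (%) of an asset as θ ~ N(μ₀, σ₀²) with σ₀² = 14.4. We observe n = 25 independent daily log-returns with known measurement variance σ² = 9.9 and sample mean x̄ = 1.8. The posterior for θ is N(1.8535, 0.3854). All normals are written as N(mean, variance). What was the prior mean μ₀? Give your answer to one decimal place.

μ₀ = 3.8

The posterior mean is a precision-weighted average: μ_n = (τ₀μ₀ + τ_data·x̄)/(τ₀+τ_data), with τ₀=1/σ₀² and τ_data=n/σ².
Here τ₀ = 1/14.4 = 0.069444 and τ_data = 25/9.9 = 2.525253, so τ_n = 2.594697.
Rearranging for μ₀: μ₀ = (μ_n·τ_n − τ_data·x̄)/τ₀ = (1.8535·2.594697 − 2.525253·1.8) / 0.069444 = 0.263815/0.069444 ≈ 3.8.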